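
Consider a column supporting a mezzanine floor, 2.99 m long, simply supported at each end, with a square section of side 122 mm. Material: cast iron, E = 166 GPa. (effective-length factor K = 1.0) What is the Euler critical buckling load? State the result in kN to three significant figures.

I = a⁴/12 = 122⁴/12 = 1.846×10^7 mm⁴
I = 1.846×10^7 mm⁴ = 1.846×10^-5 m⁴
Effective length L_e = K·L = 1 × 2.99 = 2.990 m
P_cr = π²EI / L_e² = π² × 166×10⁹ × 1.846×10^-5 / 2.990² = 3.383×10^6 N

P_cr ≈ 3380 kN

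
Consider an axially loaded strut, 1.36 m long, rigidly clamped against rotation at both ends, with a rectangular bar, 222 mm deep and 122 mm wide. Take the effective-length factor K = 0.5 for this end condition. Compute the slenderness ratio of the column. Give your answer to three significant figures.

For a rectangle r_min = b/√12 = 122/√12 = 35.22 mm
L_e = K·L = 0.5 × 1.36 m = 0.6800 m = 680.00 mm
λ = L_e / r_min = 680.00 / 35.22 = 19.3

λ ≈ 19.3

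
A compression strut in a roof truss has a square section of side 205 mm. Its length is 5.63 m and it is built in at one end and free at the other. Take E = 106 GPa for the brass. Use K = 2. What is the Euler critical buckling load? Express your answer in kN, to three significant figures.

I = a⁴/12 = 205⁴/12 = 1.472×10^8 mm⁴
I = 1.472×10^8 mm⁴ = 1.472×10^-4 m⁴
Effective length L_e = K·L = 2 × 5.63 = 11.26 m
P_cr = π²EI / L_e² = π² × 106×10⁹ × 1.472×10^-4 / 11.26² = 1.214×10^6 N

P_cr ≈ 1210 kN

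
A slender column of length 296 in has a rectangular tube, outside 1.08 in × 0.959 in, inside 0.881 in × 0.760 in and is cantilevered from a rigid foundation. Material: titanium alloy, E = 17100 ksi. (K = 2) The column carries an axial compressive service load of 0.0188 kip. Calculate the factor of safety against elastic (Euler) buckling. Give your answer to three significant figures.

Weak-axis I_min = (h_o·b_o³ − h_i·b_i³)/12 with b_o = 0.959, b_i = 0.7600 in (shorter outer/inner sides).
I_min = (1.08×0.959³ − 0.8810×0.7600³)/12 = 4.715×10^-2 in⁴
Effective length L_e = K·L = 2 × 296 = 592.0 in
P_cr = π²EI / L_e² = π² × 17100×10³ × 4.715×10^-2 / 592.0² = 22.71 lb
Factor of safety n = P_cr / P = 0.022705 / 0.0188 = 1.21

n ≈ 1.21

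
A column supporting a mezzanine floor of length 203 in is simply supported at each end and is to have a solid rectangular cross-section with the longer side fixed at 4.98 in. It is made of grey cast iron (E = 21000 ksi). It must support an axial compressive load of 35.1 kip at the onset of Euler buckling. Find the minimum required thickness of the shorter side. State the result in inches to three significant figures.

b ≈ 2.56 in

L_e = K·L = 1 × 203 = 203.0 in
Required I = P_cr·L_e²/(π²E) = 3.510×10^4 × 203.0² / (π² × 2.10×10^7) = 6.979 in⁴
Rectangle, weak axis: I_min = h·b³/12 with h = 4.98 in fixed  ⇒  b = (12I/h)^(1/3) = 2.56 in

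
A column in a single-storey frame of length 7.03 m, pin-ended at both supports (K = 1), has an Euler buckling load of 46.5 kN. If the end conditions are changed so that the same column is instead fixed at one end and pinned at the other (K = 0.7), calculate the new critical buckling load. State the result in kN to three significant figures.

P_cr ∝ 1/K², so P_cr,new = P_cr,old × (K_old/K_new)² = 46.5 × (1/0.7)²
= 46.5 × 2.041 = 94.9 kN

P_cr ≈ 94.9 kN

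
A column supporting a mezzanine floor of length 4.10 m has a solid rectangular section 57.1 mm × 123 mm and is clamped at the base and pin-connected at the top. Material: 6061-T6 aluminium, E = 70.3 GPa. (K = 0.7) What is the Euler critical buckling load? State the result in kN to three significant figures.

Buckling occurs about the weak axis: I_min = h·b³/12 with b = 57.1 mm (the shorter side).
I_min = 123×57.1³/12 = 1.908×10^6 mm⁴
I = 1.908×10^6 mm⁴ = 1.908×10^-6 m⁴
Effective length L_e = K·L = 0.7 × 4.10 = 2.870 m
P_cr = π²EI / L_e² = π² × 70.3×10⁹ × 1.908×10^-6 / 2.870² = 1.607×10^5 N

P_cr ≈ 161 kN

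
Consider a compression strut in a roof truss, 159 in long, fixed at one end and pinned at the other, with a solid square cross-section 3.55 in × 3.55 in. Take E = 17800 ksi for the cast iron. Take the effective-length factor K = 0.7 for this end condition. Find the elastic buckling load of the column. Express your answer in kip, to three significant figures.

P_cr ≈ 188 kip

I = a⁴/12 = 3.55⁴/12 = 13.24 in⁴
Effective length L_e = K·L = 0.7 × 159 = 111.3 in
P_cr = π²EI / L_e² = π² × 17800×10³ × 13.24 / 111.3² = 1.877×10^5 lb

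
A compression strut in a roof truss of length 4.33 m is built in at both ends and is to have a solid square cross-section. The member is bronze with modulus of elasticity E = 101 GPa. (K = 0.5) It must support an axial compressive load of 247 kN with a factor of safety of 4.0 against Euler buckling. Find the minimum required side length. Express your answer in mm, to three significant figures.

a ≈ 86.4 mm

Required P_cr = n·P = 4.0 × 247 = 988.0 kN
L_e = K·L = 0.5 × 4.33 = 2.165 m
Required I = P_cr·L_e²/(π²E) = 9.880×10^5 × 2.165² / (π² × 1.01×10^11) = 4.646×10^-6 m⁴
I_req = 4.646×10^6 mm⁴
Solid square: I = a⁴/12  ⇒  a = (12I)^(1/4) = (12×4.646×10^6)^(1/4) = 86.4 mm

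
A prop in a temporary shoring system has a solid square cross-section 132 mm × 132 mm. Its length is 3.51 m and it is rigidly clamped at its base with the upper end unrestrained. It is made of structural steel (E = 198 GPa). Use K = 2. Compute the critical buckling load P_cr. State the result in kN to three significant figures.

P_cr ≈ 1000 kN

I = a⁴/12 = 132⁴/12 = 2.530×10^7 mm⁴
I = 2.530×10^7 mm⁴ = 2.530×10^-5 m⁴
Effective length L_e = K·L = 2 × 3.51 = 7.020 m
P_cr = π²EI / L_e² = π² × 198×10⁹ × 2.530×10^-5 / 7.020² = 1.003×10^6 N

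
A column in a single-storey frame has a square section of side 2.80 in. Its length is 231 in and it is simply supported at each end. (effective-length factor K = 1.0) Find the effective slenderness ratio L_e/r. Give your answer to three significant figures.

λ ≈ 286

For a square r = a/√12 = 2.80/√12 = 0.8083 in
L_e = K·L = 1 × 231 = 231.0 in
λ = L_e / r_min = 231.00 / 0.8083 = 286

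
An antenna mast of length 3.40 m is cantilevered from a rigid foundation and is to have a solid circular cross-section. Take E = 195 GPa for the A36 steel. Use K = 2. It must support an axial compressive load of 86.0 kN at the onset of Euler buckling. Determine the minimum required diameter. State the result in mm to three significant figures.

d ≈ 80.5 mm

L_e = K·L = 2 × 3.40 = 6.800 m
Required I = P_cr·L_e²/(π²E) = 8.600×10^4 × 6.800² / (π² × 1.95×10^11) = 2.066×10^-6 m⁴
I_req = 2.066×10^6 mm⁴
Solid circle: I = πd⁴/64  ⇒  d = (64I/π)^(1/4) = (64×2.066×10^6/π)^(1/4) = 80.5 mm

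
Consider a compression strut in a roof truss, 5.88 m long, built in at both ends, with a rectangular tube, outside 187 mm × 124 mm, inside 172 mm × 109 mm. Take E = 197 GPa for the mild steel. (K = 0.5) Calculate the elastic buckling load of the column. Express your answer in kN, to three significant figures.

Weak-axis I_min = (h_o·b_o³ − h_i·b_i³)/12 with b_o = 124, b_i = 109.0 mm (shorter outer/inner sides).
I_min = (187×124³ − 172.0×109.0³)/12 = 1.115×10^7 mm⁴
I = 1.115×10^7 mm⁴ = 1.115×10^-5 m⁴
Effective length L_e = K·L = 0.5 × 5.88 = 2.940 m
P_cr = π²EI / L_e² = π² × 197×10⁹ × 1.115×10^-5 / 2.940² = 2.508×10^6 N

P_cr ≈ 2510 kN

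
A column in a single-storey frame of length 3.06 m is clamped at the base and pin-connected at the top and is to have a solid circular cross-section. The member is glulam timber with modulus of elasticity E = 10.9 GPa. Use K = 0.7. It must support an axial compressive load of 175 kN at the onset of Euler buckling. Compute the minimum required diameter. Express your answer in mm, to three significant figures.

d ≈ 111 mm

L_e = K·L = 0.7 × 3.06 = 2.142 m
Required I = P_cr·L_e²/(π²E) = 1.750×10^5 × 2.142² / (π² × 1.09×10^10) = 7.464×10^-6 m⁴
I_req = 7.464×10^6 mm⁴
Solid circle: I = πd⁴/64  ⇒  d = (64I/π)^(1/4) = (64×7.464×10^6/π)^(1/4) = 111 mm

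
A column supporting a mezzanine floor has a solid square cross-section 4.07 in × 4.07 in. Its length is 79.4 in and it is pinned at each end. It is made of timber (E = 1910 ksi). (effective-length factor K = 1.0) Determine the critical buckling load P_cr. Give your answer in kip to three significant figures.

I = a⁴/12 = 4.07⁴/12 = 22.87 in⁴
Effective length L_e = K·L = 1 × 79.4 = 79.40 in
P_cr = π²EI / L_e² = π² × 1910×10³ × 22.87 / 79.40² = 6.837×10^4 lb

P_cr ≈ 68.4 kip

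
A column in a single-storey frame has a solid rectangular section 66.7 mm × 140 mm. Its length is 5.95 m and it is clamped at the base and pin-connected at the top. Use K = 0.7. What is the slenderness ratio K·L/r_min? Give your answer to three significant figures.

λ ≈ 216

For a rectangle r_min = b/√12 = 66.7/√12 = 19.25 mm
L_e = K·L = 0.7 × 5.95 m = 4.165 m = 4165.0 mm
λ = L_e / r_min = 4165.0 / 19.25 = 216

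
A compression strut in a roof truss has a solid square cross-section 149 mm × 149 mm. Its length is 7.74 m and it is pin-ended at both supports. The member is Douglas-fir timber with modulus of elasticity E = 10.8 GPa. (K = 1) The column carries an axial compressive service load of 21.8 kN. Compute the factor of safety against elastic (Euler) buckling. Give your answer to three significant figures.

n ≈ 3.35

I = a⁴/12 = 149⁴/12 = 4.107×10^7 mm⁴
I = 4.107×10^7 mm⁴ = 4.107×10^-5 m⁴
Effective length L_e = K·L = 1 × 7.74 = 7.740 m
P_cr = π²EI / L_e² = π² × 10.8×10⁹ × 4.107×10^-5 / 7.740² = 7.308×10^4 N
Factor of safety n = P_cr / P = 73.081 / 21.8 = 3.35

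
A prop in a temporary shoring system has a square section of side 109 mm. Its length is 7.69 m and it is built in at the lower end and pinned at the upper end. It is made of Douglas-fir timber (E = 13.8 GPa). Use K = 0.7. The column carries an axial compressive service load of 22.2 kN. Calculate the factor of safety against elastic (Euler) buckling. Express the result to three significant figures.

n ≈ 2.49

I = a⁴/12 = 109⁴/12 = 1.176×10^7 mm⁴
I = 1.176×10^7 mm⁴ = 1.176×10^-5 m⁴
Effective length L_e = K·L = 0.7 × 7.69 = 5.383 m
P_cr = π²EI / L_e² = π² × 13.8×10⁹ × 1.176×10^-5 / 5.383² = 5.529×10^4 N
Factor of safety n = P_cr / P = 55.291 / 22.2 = 2.49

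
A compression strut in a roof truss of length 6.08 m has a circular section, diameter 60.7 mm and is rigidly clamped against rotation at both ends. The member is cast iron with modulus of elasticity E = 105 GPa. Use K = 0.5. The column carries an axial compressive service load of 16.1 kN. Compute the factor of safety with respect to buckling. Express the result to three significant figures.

I = πd⁴/64 = π×60.7⁴/64 = 6.664×10^5 mm⁴
I = 6.664×10^5 mm⁴ = 6.664×10^-7 m⁴
Effective length L_e = K·L = 0.5 × 6.08 = 3.040 m
P_cr = π²EI / L_e² = π² × 105×10⁹ × 6.664×10^-7 / 3.040² = 7.473×10^4 N
Factor of safety n = P_cr / P = 74.725 / 16.1 = 4.64

n ≈ 4.64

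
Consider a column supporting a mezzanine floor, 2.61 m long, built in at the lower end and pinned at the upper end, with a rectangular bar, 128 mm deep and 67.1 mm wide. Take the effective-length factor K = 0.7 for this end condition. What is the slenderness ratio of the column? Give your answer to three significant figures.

λ ≈ 94.3

For a rectangle r_min = b/√12 = 67.1/√12 = 19.37 mm
L_e = K·L = 0.7 × 2.61 m = 1.827 m = 1827.0 mm
λ = L_e / r_min = 1827.0 / 19.37 = 94.3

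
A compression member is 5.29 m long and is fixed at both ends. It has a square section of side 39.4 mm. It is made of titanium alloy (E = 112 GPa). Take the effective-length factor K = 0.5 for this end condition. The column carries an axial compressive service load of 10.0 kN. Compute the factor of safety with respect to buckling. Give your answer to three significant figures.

I = a⁴/12 = 39.4⁴/12 = 2.008×10^5 mm⁴
I = 2.008×10^5 mm⁴ = 2.008×10^-7 m⁴
Effective length L_e = K·L = 0.5 × 5.29 = 2.645 m
P_cr = π²EI / L_e² = π² × 112×10⁹ × 2.008×10^-7 / 2.645² = 3.173×10^4 N
Factor of safety n = P_cr / P = 31.730 / 10.0 = 3.17

n ≈ 3.17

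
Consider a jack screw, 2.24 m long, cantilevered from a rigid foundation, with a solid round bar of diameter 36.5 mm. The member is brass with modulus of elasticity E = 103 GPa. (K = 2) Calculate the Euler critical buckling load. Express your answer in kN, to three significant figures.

P_cr ≈ 4.41 kN

I = πd⁴/64 = π×36.5⁴/64 = 8.712×10^4 mm⁴
I = 8.712×10^4 mm⁴ = 8.712×10^-8 m⁴
Effective length L_e = K·L = 2 × 2.24 = 4.480 m
P_cr = π²EI / L_e² = π² × 103×10⁹ × 8.712×10^-8 / 4.480² = 4.413×10^3 N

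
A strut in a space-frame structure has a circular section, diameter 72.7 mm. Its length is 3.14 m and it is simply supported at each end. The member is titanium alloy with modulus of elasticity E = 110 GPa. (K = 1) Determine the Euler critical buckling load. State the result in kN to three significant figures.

P_cr ≈ 151 kN

I = πd⁴/64 = π×72.7⁴/64 = 1.371×10^6 mm⁴
I = 1.371×10^6 mm⁴ = 1.371×10^-6 m⁴
Effective length L_e = K·L = 1 × 3.14 = 3.140 m
P_cr = π²EI / L_e² = π² × 110×10⁹ × 1.371×10^-6 / 3.140² = 1.510×10^5 N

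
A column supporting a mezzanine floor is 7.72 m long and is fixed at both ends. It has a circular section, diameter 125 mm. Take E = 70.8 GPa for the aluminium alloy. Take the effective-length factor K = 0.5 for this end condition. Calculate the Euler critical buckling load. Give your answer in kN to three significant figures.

P_cr ≈ 562 kN

I = πd⁴/64 = π×125⁴/64 = 1.198×10^7 mm⁴
I = 1.198×10^7 mm⁴ = 1.198×10^-5 m⁴
Effective length L_e = K·L = 0.5 × 7.72 = 3.860 m
P_cr = π²EI / L_e² = π² × 70.8×10⁹ × 1.198×10^-5 / 3.860² = 5.620×10^5 N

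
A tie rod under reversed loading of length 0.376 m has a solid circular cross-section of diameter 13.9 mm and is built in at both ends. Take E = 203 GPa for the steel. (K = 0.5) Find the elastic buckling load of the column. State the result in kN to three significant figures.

I = πd⁴/64 = π×13.9⁴/64 = 1.832×10^3 mm⁴
I = 1.832×10^3 mm⁴ = 1.832×10^-9 m⁴
Effective length L_e = K·L = 0.5 × 0.376 = 0.1880 m
P_cr = π²EI / L_e² = π² × 203×10⁹ × 1.832×10^-9 / 0.1880² = 1.039×10^5 N

P_cr ≈ 104 kN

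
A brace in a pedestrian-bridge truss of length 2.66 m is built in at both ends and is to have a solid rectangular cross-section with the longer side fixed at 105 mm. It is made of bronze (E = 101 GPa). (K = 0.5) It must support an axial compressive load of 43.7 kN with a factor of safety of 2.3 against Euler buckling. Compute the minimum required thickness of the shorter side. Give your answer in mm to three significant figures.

Required P_cr = n·P = 2.3 × 43.7 = 100.5 kN
L_e = K·L = 0.5 × 2.66 = 1.330 m
Required I = P_cr·L_e²/(π²E) = 1.005×10^5 × 1.330² / (π² × 1.01×10^11) = 1.784×10^-7 m⁴
I_req = 1.784×10^5 mm⁴
Rectangle, weak axis: I_min = h·b³/12 with h = 105 mm fixed  ⇒  b = (12I/h)^(1/3) = 27.3 mm

b ≈ 27.3 mm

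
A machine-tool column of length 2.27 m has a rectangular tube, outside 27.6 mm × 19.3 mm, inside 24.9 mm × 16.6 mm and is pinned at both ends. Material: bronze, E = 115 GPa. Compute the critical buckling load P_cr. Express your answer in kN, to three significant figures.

Weak-axis I_min = (h_o·b_o³ − h_i·b_i³)/12 with b_o = 19.3, b_i = 16.60 mm (shorter outer/inner sides).
I_min = (27.6×19.3³ − 24.90×16.60³)/12 = 7.043×10^3 mm⁴
I = 7.043×10^3 mm⁴ = 7.043×10^-9 m⁴
Effective length L_e = K·L = 1 × 2.27 = 2.270 m
P_cr = π²EI / L_e² = π² × 115×10⁹ × 7.043×10^-9 / 2.270² = 1.551×10^3 N

P_cr ≈ 1.55 kN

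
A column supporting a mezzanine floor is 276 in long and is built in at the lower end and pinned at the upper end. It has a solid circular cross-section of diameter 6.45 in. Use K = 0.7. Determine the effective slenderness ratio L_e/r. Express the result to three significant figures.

λ ≈ 120

I = πd⁴/64 = π×6.45⁴/64 = 84.96 in⁴
A = 32.67 in²;  r_min = √(I/A) = √(84.96/32.67) = 1.612 in
L_e = K·L = 0.7 × 276 = 193.2 in
λ = L_e / r_min = 193.20 / 1.612 = 120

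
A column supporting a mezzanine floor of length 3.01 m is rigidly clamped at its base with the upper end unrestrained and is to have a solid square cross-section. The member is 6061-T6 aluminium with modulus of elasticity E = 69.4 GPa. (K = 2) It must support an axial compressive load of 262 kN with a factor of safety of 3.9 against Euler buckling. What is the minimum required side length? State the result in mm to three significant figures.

Required P_cr = n·P = 3.9 × 262 = 1022 kN
L_e = K·L = 2 × 3.01 = 6.020 m
Required I = P_cr·L_e²/(π²E) = 1.022×10^6 × 6.020² / (π² × 6.94×10^10) = 5.406×10^-5 m⁴
I_req = 5.406×10^7 mm⁴
Solid square: I = a⁴/12  ⇒  a = (12I)^(1/4) = (12×5.406×10^7)^(1/4) = 160 mm

a ≈ 160 mm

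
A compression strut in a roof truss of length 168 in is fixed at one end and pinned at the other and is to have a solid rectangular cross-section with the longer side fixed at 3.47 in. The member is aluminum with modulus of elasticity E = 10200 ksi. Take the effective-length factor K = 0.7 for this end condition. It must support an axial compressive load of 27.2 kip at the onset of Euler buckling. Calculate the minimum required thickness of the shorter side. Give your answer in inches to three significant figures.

b ≈ 2.35 in

L_e = K·L = 0.7 × 168 = 117.6 in
Required I = P_cr·L_e²/(π²E) = 2.720×10^4 × 117.6² / (π² × 1.02×10^7) = 3.737 in⁴
Rectangle, weak axis: I_min = h·b³/12 with h = 3.47 in fixed  ⇒  b = (12I/h)^(1/3) = 2.35 in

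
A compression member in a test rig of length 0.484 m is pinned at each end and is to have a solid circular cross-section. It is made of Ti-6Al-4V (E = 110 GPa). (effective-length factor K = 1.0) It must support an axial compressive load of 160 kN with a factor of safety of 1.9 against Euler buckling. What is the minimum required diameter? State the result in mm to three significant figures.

d ≈ 34.0 mm

Required P_cr = n·P = 1.9 × 160 = 304.0 kN
L_e = K·L = 1 × 0.484 = 0.4840 m
Required I = P_cr·L_e²/(π²E) = 3.040×10^5 × 0.4840² / (π² × 1.10×10^11) = 6.560×10^-8 m⁴
I_req = 6.560×10^4 mm⁴
Solid circle: I = πd⁴/64  ⇒  d = (64I/π)^(1/4) = (64×6.560×10^4/π)^(1/4) = 34.0 mm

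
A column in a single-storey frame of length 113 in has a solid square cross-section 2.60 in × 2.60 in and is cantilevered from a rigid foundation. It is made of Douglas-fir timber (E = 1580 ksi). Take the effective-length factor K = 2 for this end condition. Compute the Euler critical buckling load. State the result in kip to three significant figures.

I = a⁴/12 = 2.60⁴/12 = 3.808 in⁴
Effective length L_e = K·L = 2 × 113 = 226.0 in
P_cr = π²EI / L_e² = π² × 1580×10³ × 3.808 / 226.0² = 1.163×10^3 lb

P_cr ≈ 1.16 kip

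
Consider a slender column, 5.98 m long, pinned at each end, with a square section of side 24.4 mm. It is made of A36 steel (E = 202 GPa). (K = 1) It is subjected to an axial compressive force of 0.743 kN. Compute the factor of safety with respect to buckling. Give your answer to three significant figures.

n ≈ 2.22

I = a⁴/12 = 24.4⁴/12 = 2.954×10^4 mm⁴
I = 2.954×10^4 mm⁴ = 2.954×10^-8 m⁴
Effective length L_e = K·L = 1 × 5.98 = 5.980 m
P_cr = π²EI / L_e² = π² × 202×10⁹ × 2.954×10^-8 / 5.980² = 1.647×10^3 N
Factor of safety n = P_cr / P = 1.6467 / 0.743 = 2.22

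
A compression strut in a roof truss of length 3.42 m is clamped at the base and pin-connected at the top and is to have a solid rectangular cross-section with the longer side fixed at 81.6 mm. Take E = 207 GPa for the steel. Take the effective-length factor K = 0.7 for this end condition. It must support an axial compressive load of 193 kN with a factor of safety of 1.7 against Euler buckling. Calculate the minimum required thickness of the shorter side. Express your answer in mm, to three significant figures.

b ≈ 51.3 mm

Required P_cr = n·P = 1.7 × 193 = 328.1 kN
L_e = K·L = 0.7 × 3.42 = 2.394 m
Required I = P_cr·L_e²/(π²E) = 3.281×10^5 × 2.394² / (π² × 2.07×10^11) = 9.204×10^-7 m⁴
I_req = 9.204×10^5 mm⁴
Rectangle, weak axis: I_min = h·b³/12 with h = 81.6 mm fixed  ⇒  b = (12I/h)^(1/3) = 51.3 mm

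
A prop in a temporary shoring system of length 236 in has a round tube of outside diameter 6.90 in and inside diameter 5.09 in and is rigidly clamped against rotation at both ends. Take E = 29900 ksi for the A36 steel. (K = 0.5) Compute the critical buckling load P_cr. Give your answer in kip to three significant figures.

P_cr ≈ 1660 kip

d_o = 6.90 in, d_i = 5.09 in
I = π(d_o⁴ − d_i⁴)/64 = π(6.90⁴ − 5.090⁴)/64 = 78.32 in⁴
Effective length L_e = K·L = 0.5 × 236 = 118.0 in
P_cr = π²EI / L_e² = π² × 29900×10³ × 78.32 / 118.0² = 1.660×10^6 lb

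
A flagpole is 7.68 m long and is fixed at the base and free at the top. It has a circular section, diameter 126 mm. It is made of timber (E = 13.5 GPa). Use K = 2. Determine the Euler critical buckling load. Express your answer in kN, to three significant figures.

P_cr ≈ 6.99 kN

I = πd⁴/64 = π×126⁴/64 = 1.237×10^7 mm⁴
I = 1.237×10^7 mm⁴ = 1.237×10^-5 m⁴
Effective length L_e = K·L = 2 × 7.68 = 15.36 m
P_cr = π²EI / L_e² = π² × 13.5×10⁹ × 1.237×10^-5 / 15.36² = 6.987×10^3 N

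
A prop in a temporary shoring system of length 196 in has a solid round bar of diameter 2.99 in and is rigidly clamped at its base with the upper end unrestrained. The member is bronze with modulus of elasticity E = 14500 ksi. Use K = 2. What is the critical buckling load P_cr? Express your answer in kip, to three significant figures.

I = πd⁴/64 = π×2.99⁴/64 = 3.923 in⁴
Effective length L_e = K·L = 2 × 196 = 392.0 in
P_cr = π²EI / L_e² = π² × 14500×10³ × 3.923 / 392.0² = 3.654×10^3 lb

P_cr ≈ 3.65 kip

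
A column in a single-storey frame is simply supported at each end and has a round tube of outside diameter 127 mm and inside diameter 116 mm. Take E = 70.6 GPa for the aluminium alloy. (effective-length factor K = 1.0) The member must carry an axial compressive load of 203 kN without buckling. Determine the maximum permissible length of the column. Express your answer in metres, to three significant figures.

d_o = 127 mm, d_i = 116 mm
I = π(d_o⁴ − d_i⁴)/64 = π(127⁴ − 116.0⁴)/64 = 3.882×10^6 mm⁴
I = 3.882×10^-6 m⁴
At the buckling limit P_cr = P = 2.030×10^5 N
From P_cr = π²EI/(K·L)²:  L = (1/K)·√(π²EI/P_cr) = (1/1)·√(π²×7.06×10^10×3.882×10^-6/2.030×10^5)
L = 3.65 m

L_max ≈ 3.65 m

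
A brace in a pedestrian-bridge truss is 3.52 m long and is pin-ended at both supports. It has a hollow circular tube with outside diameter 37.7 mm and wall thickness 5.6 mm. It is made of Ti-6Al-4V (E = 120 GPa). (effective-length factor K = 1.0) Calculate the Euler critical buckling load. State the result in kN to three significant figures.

Inner diameter d_i = 37.7 − 2×5.6 = 26.50 mm
I = π(d_o⁴ − d_i⁴)/64 = π(37.7⁴ − 26.50⁴)/64 = 7.495×10^4 mm⁴
I = 7.495×10^4 mm⁴ = 7.495×10^-8 m⁴
Effective length L_e = K·L = 1 × 3.52 = 3.520 m
P_cr = π²EI / L_e² = π² × 120×10⁹ × 7.495×10^-8 / 3.520² = 7.164×10^3 N

P_cr ≈ 7.16 kN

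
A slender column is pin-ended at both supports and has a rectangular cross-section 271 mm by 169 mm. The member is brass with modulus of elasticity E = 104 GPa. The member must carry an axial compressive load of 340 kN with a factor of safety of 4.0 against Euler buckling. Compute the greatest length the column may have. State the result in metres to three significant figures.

Buckling occurs about the weak axis: I_min = h·b³/12 with b = 169 mm (the shorter side).
I_min = 271×169³/12 = 1.090×10^8 mm⁴
I = 1.090×10^-4 m⁴
Required critical load P_cr = n·P = 4.0 × 340 = 1360 kN = 1.360×10^6 N
From P_cr = π²EI/(K·L)²:  L = (1/K)·√(π²EI/P_cr) = (1/1)·√(π²×1.04×10^11×1.090×10^-4/1.360×10^6)
L = 9.07 m

L_max ≈ 9.07 m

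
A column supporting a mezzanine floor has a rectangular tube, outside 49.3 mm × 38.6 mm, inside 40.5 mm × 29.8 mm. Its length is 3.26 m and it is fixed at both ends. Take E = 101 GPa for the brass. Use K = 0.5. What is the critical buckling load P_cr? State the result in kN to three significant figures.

Weak-axis I_min = (h_o·b_o³ − h_i·b_i³)/12 with b_o = 38.6, b_i = 29.80 mm (shorter outer/inner sides).
I_min = (49.3×38.6³ − 40.50×29.80³)/12 = 1.470×10^5 mm⁴
I = 1.470×10^5 mm⁴ = 1.470×10^-7 m⁴
Effective length L_e = K·L = 0.5 × 3.26 = 1.630 m
P_cr = π²EI / L_e² = π² × 101×10⁹ × 1.470×10^-7 / 1.630² = 5.514×10^4 N

P_cr ≈ 55.1 kN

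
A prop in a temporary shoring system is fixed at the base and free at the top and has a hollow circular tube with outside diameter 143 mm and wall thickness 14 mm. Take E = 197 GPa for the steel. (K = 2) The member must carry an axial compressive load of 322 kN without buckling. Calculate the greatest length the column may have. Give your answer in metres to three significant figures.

Inner diameter d_i = 143 − 2×14 = 115.0 mm
I = π(d_o⁴ − d_i⁴)/64 = π(143⁴ − 115.0⁴)/64 = 1.194×10^7 mm⁴
I = 1.194×10^-5 m⁴
At the buckling limit P_cr = P = 3.220×10^5 N
From P_cr = π²EI/(K·L)²:  L = (1/K)·√(π²EI/P_cr) = (1/2)·√(π²×1.97×10^11×1.194×10^-5/3.220×10^5)
L = 4.25 m

L_max ≈ 4.25 m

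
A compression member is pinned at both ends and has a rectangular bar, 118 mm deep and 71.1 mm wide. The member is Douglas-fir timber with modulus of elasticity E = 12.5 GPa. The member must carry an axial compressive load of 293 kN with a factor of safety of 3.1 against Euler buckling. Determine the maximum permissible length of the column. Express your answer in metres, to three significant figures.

L_max ≈ 0.693 m

Buckling occurs about the weak axis: I_min = h·b³/12 with b = 71.1 mm (the shorter side).
I_min = 118×71.1³/12 = 3.534×10^6 mm⁴
I = 3.534×10^-6 m⁴
Required critical load P_cr = n·P = 3.1 × 293 = 908.3 kN = 9.083×10^5 N
From P_cr = π²EI/(K·L)²:  L = (1/K)·√(π²EI/P_cr) = (1/1)·√(π²×1.25×10^10×3.534×10^-6/9.083×10^5)
L = 0.693 m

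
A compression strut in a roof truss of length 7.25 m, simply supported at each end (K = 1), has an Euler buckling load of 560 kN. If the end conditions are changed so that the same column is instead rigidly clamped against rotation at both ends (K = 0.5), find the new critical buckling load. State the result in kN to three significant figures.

P_cr ≈ 2240 kN

P_cr ∝ 1/K², so P_cr,new = P_cr,old × (K_old/K_new)² = 560 × (1/0.5)²
= 560 × 4.000 = 2240 kN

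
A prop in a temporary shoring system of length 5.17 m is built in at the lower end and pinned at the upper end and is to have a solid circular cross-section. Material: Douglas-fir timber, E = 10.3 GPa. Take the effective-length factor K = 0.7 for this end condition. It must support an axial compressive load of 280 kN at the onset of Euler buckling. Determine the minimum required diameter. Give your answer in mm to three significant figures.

d ≈ 165 mm

L_e = K·L = 0.7 × 5.17 = 3.619 m
Required I = P_cr·L_e²/(π²E) = 2.800×10^5 × 3.619² / (π² × 1.03×10^10) = 3.607×10^-5 m⁴
I_req = 3.607×10^7 mm⁴
Solid circle: I = πd⁴/64  ⇒  d = (64I/π)^(1/4) = (64×3.607×10^7/π)^(1/4) = 165 mm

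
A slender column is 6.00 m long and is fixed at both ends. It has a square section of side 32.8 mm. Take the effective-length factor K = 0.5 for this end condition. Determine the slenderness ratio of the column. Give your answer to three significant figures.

λ ≈ 317

I = a⁴/12 = 32.8⁴/12 = 9.645×10^4 mm⁴
A = 1.076×10^3 mm²;  r_min = √(I/A) = √(9.645×10^4/1.076×10^3) = 9.469 mm
L_e = K·L = 0.5 × 6.00 m = 3.000 m = 3000.0 mm
λ = L_e / r_min = 3000.0 / 9.469 = 317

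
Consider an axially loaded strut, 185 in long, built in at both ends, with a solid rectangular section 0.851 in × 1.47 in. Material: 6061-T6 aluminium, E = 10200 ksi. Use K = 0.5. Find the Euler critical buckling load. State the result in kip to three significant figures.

P_cr ≈ 0.888 kip

Buckling occurs about the weak axis: I_min = h·b³/12 with b = 0.851 in (the shorter side).
I_min = 1.47×0.851³/12 = 7.550×10^-2 in⁴
Effective length L_e = K·L = 0.5 × 185 = 92.50 in
P_cr = π²EI / L_e² = π² × 10200×10³ × 7.550×10^-2 / 92.50² = 888.3 lb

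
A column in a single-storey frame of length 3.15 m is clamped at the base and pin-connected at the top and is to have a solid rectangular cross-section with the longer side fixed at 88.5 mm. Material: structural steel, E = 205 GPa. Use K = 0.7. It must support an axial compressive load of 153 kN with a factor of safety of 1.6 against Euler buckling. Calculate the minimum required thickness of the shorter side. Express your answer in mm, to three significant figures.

Required P_cr = n·P = 1.6 × 153 = 244.8 kN
L_e = K·L = 0.7 × 3.15 = 2.205 m
Required I = P_cr·L_e²/(π²E) = 2.448×10^5 × 2.205² / (π² × 2.05×10^11) = 5.883×10^-7 m⁴
I_req = 5.883×10^5 mm⁴
Rectangle, weak axis: I_min = h·b³/12 with h = 88.5 mm fixed  ⇒  b = (12I/h)^(1/3) = 43.0 mm

b ≈ 43.0 mm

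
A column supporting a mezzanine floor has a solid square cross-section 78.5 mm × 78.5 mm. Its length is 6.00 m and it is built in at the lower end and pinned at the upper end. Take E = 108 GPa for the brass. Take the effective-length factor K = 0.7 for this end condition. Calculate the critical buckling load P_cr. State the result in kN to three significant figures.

I = a⁴/12 = 78.5⁴/12 = 3.164×10^6 mm⁴
I = 3.164×10^6 mm⁴ = 3.164×10^-6 m⁴
Effective length L_e = K·L = 0.7 × 6.00 = 4.200 m
P_cr = π²EI / L_e² = π² × 108×10⁹ × 3.164×10^-6 / 4.200² = 1.912×10^5 N

P_cr ≈ 191 kN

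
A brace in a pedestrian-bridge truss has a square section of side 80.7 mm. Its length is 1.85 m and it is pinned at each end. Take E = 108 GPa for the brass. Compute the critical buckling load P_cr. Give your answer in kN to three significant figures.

I = a⁴/12 = 80.7⁴/12 = 3.534×10^6 mm⁴
I = 3.534×10^6 mm⁴ = 3.534×10^-6 m⁴
Effective length L_e = K·L = 1 × 1.85 = 1.850 m
P_cr = π²EI / L_e² = π² × 108×10⁹ × 3.534×10^-6 / 1.850² = 1.101×10^6 N

P_cr ≈ 1100 kN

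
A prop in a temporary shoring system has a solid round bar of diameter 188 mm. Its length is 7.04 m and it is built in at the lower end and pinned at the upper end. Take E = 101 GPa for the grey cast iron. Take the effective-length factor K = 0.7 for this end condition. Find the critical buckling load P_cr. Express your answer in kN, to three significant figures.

I = πd⁴/64 = π×188⁴/64 = 6.132×10^7 mm⁴
I = 6.132×10^7 mm⁴ = 6.132×10^-5 m⁴
Effective length L_e = K·L = 0.7 × 7.04 = 4.928 m
P_cr = π²EI / L_e² = π² × 101×10⁹ × 6.132×10^-5 / 4.928² = 2.517×10^6 N

P_cr ≈ 2520 kN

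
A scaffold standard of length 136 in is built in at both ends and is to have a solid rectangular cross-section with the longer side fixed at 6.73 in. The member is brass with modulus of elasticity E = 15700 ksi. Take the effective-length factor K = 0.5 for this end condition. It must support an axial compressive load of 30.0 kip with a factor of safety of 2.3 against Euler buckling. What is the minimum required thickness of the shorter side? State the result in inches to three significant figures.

b ≈ 1.54 in

Required P_cr = n·P = 2.3 × 30.0 = 69.00 kip
L_e = K·L = 0.5 × 136 = 68.00 in
Required I = P_cr·L_e²/(π²E) = 6.900×10^4 × 68.00² / (π² × 1.57×10^7) = 2.059 in⁴
Rectangle, weak axis: I_min = h·b³/12 with h = 6.73 in fixed  ⇒  b = (12I/h)^(1/3) = 1.54 in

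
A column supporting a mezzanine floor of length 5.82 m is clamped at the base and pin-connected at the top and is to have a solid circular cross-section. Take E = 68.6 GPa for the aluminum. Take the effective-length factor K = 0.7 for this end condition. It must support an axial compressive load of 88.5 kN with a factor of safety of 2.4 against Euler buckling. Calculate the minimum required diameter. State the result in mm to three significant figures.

Required P_cr = n·P = 2.4 × 88.5 = 212.4 kN
L_e = K·L = 0.7 × 5.82 = 4.074 m
Required I = P_cr·L_e²/(π²E) = 2.124×10^5 × 4.074² / (π² × 6.86×10^10) = 5.207×10^-6 m⁴
I_req = 5.207×10^6 mm⁴
Solid circle: I = πd⁴/64  ⇒  d = (64I/π)^(1/4) = (64×5.207×10^6/π)^(1/4) = 101 mm

d ≈ 101 mm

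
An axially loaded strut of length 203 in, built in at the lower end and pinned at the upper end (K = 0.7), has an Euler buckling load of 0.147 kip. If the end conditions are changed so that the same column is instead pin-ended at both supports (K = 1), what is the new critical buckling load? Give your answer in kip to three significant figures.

P_cr ∝ 1/K², so P_cr,new = P_cr,old × (K_old/K_new)² = 0.147 × (0.7/1)²
= 0.147 × 0.4900 = 0.0720 kip

P_cr ≈ 0.0720 kip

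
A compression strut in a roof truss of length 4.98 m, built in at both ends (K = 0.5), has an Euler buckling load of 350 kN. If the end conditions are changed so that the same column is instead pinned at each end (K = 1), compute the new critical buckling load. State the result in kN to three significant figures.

P_cr ∝ 1/K², so P_cr,new = P_cr,old × (K_old/K_new)² = 350 × (0.5/1)²
= 350 × 0.2500 = 87.5 kN

P_cr ≈ 87.5 kN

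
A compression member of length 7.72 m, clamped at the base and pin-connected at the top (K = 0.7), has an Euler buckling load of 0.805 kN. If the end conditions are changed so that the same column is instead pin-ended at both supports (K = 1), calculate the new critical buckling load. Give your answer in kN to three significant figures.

P_cr ≈ 0.394 kN

P_cr ∝ 1/K², so P_cr,new = P_cr,old × (K_old/K_new)² = 0.805 × (0.7/1)²
= 0.805 × 0.4900 = 0.394 kN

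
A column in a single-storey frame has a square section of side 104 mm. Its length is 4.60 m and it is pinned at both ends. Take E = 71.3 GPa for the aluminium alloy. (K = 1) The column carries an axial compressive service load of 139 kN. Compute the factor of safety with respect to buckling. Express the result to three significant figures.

I = a⁴/12 = 104⁴/12 = 9.749×10^6 mm⁴
I = 9.749×10^6 mm⁴ = 9.749×10^-6 m⁴
Effective length L_e = K·L = 1 × 4.60 = 4.600 m
P_cr = π²EI / L_e² = π² × 71.3×10⁹ × 9.749×10^-6 / 4.600² = 3.242×10^5 N
Factor of safety n = P_cr / P = 324.21 / 139 = 2.33

n ≈ 2.33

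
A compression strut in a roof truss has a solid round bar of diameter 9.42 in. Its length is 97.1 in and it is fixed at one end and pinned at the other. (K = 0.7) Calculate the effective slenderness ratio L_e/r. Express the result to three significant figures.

For a solid circle r = d/4 = 9.42/4 = 2.355 in
L_e = K·L = 0.7 × 97.1 = 67.97 in
λ = L_e / r_min = 67.970 / 2.355 = 28.9

λ ≈ 28.9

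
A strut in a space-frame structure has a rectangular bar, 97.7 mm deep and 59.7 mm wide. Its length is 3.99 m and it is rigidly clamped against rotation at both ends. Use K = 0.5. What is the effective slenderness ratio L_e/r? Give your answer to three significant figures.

λ ≈ 116

Buckling occurs about the weak axis: I_min = h·b³/12 with b = 59.7 mm (the shorter side).
I_min = 97.7×59.7³/12 = 1.732×10^6 mm⁴
A = 5.833×10^3 mm²;  r_min = √(I/A) = √(1.732×10^6/5.833×10^3) = 17.23 mm
L_e = K·L = 0.5 × 3.99 m = 1.995 m = 1995.0 mm
λ = L_e / r_min = 1995.0 / 17.23 = 116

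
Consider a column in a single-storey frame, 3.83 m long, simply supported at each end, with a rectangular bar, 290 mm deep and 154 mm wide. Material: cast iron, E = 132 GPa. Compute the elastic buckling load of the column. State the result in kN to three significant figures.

Buckling occurs about the weak axis: I_min = h·b³/12 with b = 154 mm (the shorter side).
I_min = 290×154³/12 = 8.826×10^7 mm⁴
I = 8.826×10^7 mm⁴ = 8.826×10^-5 m⁴
Effective length L_e = K·L = 1 × 3.83 = 3.830 m
P_cr = π²EI / L_e² = π² × 132×10⁹ × 8.826×10^-5 / 3.830² = 7.839×10^6 N

P_cr ≈ 7840 kN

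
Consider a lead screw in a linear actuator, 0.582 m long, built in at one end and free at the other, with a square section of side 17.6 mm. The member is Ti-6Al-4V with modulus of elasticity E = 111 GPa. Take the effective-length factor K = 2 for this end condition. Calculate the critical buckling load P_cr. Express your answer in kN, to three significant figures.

I = a⁴/12 = 17.6⁴/12 = 7.996×10^3 mm⁴
I = 7.996×10^3 mm⁴ = 7.996×10^-9 m⁴
Effective length L_e = K·L = 2 × 0.582 = 1.164 m
P_cr = π²EI / L_e² = π² × 111×10⁹ × 7.996×10^-9 / 1.164² = 6.465×10^3 N

P_cr ≈ 6.47 kN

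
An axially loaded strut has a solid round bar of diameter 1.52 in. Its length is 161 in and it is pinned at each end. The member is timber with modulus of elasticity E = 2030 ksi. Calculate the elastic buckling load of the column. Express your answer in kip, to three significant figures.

P_cr ≈ 0.203 kip

I = πd⁴/64 = π×1.52⁴/64 = 0.2620 in⁴
Effective length L_e = K·L = 1 × 161 = 161.0 in
P_cr = π²EI / L_e² = π² × 2030×10³ × 0.2620 / 161.0² = 202.5 lb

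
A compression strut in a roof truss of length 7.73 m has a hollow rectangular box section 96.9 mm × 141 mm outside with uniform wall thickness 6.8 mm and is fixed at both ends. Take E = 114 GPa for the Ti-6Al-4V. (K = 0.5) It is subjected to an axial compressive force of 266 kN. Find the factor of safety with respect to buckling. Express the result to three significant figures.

n ≈ 1.29

Inner dimensions: h_i = 141 − 2×6.8 = 127.4 mm, b_i = 96.9 − 2×6.8 = 83.30 mm
Weak-axis I_min = (h_o·b_o³ − h_i·b_i³)/12 with b_o = 96.9, b_i = 83.30 mm (shorter outer/inner sides).
I_min = (141×96.9³ − 127.4×83.30³)/12 = 4.554×10^6 mm⁴
I = 4.554×10^6 mm⁴ = 4.554×10^-6 m⁴
Effective length L_e = K·L = 0.5 × 7.73 = 3.865 m
P_cr = π²EI / L_e² = π² × 114×10⁹ × 4.554×10^-6 / 3.865² = 3.430×10^5 N
Factor of safety n = P_cr / P = 343.02 / 266 = 1.29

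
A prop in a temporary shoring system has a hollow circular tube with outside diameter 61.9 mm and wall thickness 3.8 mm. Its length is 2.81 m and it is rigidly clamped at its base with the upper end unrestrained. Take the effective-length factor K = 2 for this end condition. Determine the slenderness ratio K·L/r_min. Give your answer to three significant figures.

Inner diameter d_i = 61.9 − 2×3.8 = 54.30 mm
I = π(d_o⁴ − d_i⁴)/64 = π(61.9⁴ − 54.30⁴)/64 = 2.939×10^5 mm⁴
A = 693.6 mm²;  r_min = √(I/A) = √(2.939×10^5/693.6) = 20.59 mm
L_e = K·L = 2 × 2.81 m = 5.620 m = 5620.0 mm
λ = L_e / r_min = 5620.0 / 20.59 = 273

λ ≈ 273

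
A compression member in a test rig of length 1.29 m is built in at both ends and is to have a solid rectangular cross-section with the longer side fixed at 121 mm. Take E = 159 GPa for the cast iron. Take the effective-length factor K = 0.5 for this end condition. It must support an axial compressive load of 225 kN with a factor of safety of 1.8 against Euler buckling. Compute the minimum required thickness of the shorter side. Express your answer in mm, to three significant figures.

Required P_cr = n·P = 1.8 × 225 = 405.0 kN
L_e = K·L = 0.5 × 1.29 = 0.6450 m
Required I = P_cr·L_e²/(π²E) = 4.050×10^5 × 0.6450² / (π² × 1.59×10^11) = 1.074×10^-7 m⁴
I_req = 1.074×10^5 mm⁴
Rectangle, weak axis: I_min = h·b³/12 with h = 121 mm fixed  ⇒  b = (12I/h)^(1/3) = 22.0 mm

b ≈ 22.0 mm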